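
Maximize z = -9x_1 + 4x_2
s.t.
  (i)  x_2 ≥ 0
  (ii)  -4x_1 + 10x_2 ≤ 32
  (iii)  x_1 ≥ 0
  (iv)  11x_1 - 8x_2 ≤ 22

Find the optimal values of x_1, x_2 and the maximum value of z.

x_1 = 0, x_2 = 16/5, maximum z = 64/5

Extreme points and z = -9x_1 + 4x_2:
  (0, 0) → z = 0
  (2, 0) → z = -18
  (0, 16/5) → z = 64/5
  (238/39, 220/39) → z = -1262/39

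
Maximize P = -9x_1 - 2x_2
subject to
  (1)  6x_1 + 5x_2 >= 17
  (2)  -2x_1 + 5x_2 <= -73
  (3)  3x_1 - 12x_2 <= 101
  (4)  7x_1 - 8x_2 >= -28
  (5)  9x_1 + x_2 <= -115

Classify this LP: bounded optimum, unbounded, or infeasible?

The boundaries -2x_1 + 5x_2 = -73 and 3x_1 - 12x_2 = 101 meet at (371/9, 17/9), but that point violates 9x_1 + x_2 ≤ -115. Every candidate vertex is excluded by some other constraint, so the feasible region is empty.

infeasible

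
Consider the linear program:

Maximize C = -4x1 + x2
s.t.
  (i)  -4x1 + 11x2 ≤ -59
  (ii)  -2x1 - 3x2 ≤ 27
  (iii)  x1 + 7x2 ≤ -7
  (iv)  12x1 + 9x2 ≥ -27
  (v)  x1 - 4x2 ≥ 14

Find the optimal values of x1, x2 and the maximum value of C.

x1 = 39/28, x2 = -34/7, maximum C = -73/7

Vertices and C = -4x1 + x2:
  (112/13, -29/13) → C = -477/13
  (39/28, -34/7) → C = -73/7
  (9, -15) → C = -51
The feasible region is unbounded (it extends along (7, -1), (3, -2)), but C strictly decreases along every unbounded feasible direction, so there is no improving ray and the maximum is attained at a vertex.

The optimum lies where -4x1 + 11x2 = -59 and 12x1 + 9x2 = -27.
Solving simultaneously gives x1 = 39/28, x2 = -34/7.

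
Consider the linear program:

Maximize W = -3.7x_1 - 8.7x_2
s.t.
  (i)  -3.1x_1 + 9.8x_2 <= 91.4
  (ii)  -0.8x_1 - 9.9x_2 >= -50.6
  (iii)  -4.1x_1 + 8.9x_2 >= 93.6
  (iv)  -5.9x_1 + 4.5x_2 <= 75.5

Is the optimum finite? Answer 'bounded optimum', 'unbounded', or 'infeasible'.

The boundaries -3.1x_1 + 9.8x_2 = 91.4 and -0.8x_1 - 9.9x_2 = -50.6 meet at (-40898/3853, 22998/3853), but that point violates -5.9x_1 + 4.5x_2 ≤ 75.5. Every candidate vertex is excluded by some other constraint, so the feasible region is empty.

infeasible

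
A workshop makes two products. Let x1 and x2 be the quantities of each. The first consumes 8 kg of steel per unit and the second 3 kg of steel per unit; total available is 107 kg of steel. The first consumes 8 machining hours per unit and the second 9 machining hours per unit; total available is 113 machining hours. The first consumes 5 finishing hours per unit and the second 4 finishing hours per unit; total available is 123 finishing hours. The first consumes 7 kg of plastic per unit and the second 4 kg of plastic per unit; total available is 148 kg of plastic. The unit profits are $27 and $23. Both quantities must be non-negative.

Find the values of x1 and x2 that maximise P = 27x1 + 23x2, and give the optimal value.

x1 = 13, x2 = 1, maximum P = 374

Vertices and P = 27x1 + 23x2:
  (0, 0) → P = 0
  (0, 113/9) → P = 2599/9
  (107/8, 0) → P = 2889/8
  (13, 1) → P = 374

The binding constraints are 8x1 + 3x2 = 107 and 8x1 + 9x2 = 113.
Solving simultaneously gives x1 = 13, x2 = 1.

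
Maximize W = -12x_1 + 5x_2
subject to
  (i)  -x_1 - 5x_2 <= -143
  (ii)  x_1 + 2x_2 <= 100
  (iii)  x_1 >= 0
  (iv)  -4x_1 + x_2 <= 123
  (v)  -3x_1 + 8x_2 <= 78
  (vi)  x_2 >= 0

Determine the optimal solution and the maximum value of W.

Feasible corners and W = -12x_1 + 5x_2:
  (214/3, 43/3) → W = -2353/3
  (754/23, 507/23) → W = -6513/23
  (46, 27) → W = -417

At the optimal vertex, -x_1 - 5x_2 = -143 and -3x_1 + 8x_2 = 78.
Solving simultaneously gives x_1 = 754/23, x_2 = 507/23.

x_1 = 754/23, x_2 = 507/23, maximum W = -6513/23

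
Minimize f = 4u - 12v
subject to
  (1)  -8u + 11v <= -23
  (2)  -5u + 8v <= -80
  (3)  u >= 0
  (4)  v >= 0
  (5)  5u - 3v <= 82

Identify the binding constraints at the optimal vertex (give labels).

Corner points and f = 4u - 12v:
  (16, 0) → f = 64
  (416/25, 2/5) → f = 1544/25
  (82/5, 0) → f = 328/5

The minimum is at (416/25, 2/5). Substituting into each constraint, equality holds for (2) and (5); the remaining constraints have slack.

(2) and (5)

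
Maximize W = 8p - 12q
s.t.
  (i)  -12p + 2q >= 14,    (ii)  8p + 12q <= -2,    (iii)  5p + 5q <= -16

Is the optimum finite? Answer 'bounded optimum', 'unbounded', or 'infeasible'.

unbounded

From the feasible point (-51/35, -61/35), moving in the direction (-2, -12) keeps every constraint satisfied while W increases without bound.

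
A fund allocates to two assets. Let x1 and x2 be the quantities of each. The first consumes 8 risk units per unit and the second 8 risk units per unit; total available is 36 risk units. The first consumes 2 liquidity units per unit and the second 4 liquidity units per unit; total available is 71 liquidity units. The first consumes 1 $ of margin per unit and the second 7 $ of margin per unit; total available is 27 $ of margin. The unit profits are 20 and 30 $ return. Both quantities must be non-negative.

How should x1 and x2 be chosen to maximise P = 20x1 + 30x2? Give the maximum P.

Feasible corners and P = 20x1 + 30x2:
  (0, 0) → P = 0
  (0, 27/7) → P = 810/7
  (9/2, 0) → P = 90
  (3/4, 15/4) → P = 255/2

x1 = 3/4, x2 = 15/4, maximum P = 255/2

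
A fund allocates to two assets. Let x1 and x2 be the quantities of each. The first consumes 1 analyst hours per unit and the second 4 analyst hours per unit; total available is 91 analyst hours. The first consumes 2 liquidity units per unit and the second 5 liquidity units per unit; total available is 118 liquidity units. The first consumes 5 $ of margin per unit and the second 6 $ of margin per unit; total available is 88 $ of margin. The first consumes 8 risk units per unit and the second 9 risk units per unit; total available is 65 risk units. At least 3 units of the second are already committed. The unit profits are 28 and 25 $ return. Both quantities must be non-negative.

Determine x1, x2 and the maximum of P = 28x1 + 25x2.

Feasible corners and P = 28x1 + 25x2:
  (0, 65/9) → P = 1625/9
  (0, 3) → P = 75
  (19/4, 3) → P = 208

The binding constraints are 8x1 + 9x2 = 65 and x2 = 3.
Solving simultaneously gives x1 = 19/4, x2 = 3.

x1 = 19/4, x2 = 3, maximum P = 208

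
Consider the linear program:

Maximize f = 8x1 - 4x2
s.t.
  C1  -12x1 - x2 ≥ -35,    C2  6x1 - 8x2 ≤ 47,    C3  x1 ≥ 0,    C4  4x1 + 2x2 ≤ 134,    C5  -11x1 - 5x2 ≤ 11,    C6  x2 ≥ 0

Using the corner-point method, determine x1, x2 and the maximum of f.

x1 = 35/12, x2 = 0, maximum f = 70/3

At the optimal vertex, -12x1 - x2 = -35 and x2 = 0.
Solving simultaneously gives x1 = 35/12, x2 = 0.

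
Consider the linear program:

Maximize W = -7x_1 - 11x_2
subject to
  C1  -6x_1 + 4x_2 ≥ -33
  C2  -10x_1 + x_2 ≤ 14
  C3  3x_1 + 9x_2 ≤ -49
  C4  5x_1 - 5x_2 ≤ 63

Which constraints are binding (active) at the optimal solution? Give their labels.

Extreme points and W = -7x_1 - 11x_2:
  (-89/34, -207/17) → W = 5177/34
  (101/66, -131/22) → W = 1808/33
  (-175/93, -448/93) → W = 2051/31

The maximum is at (-89/34, -207/17). Substituting into each constraint, equality holds for C1 and C2; the remaining constraints have slack.

C1 and C2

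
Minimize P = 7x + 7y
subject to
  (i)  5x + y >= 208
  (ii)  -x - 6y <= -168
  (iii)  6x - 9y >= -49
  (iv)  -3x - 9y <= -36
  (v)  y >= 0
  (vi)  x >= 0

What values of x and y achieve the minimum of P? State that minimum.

x = 1080/29, y = 632/29, minimum P = 11984/29

The feasible region is unbounded (it extends along (3, 2), (1, 0)), but P strictly increases along every unbounded feasible direction, so there is no improving ray and the minimum is attained at a vertex.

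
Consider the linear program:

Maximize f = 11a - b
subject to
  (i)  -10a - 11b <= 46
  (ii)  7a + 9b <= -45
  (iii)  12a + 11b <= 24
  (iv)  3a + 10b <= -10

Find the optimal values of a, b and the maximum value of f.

The optimum lies where -10a - 11b = 46 and 12a + 11b = 24.
Solving simultaneously gives a = 35, b = -36.

a = 35, b = -36, maximum f = 421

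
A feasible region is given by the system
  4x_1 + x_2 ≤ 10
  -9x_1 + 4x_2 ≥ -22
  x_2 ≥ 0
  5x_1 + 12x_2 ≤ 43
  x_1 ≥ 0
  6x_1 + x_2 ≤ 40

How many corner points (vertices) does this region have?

The feasible vertices (each the meet of two boundaries and inside every other half-plane) are:
  (62/25, 2/25)
  (77/43, 122/43)
  (22/9, 0)
  (0, 0)
  (0, 43/12)

5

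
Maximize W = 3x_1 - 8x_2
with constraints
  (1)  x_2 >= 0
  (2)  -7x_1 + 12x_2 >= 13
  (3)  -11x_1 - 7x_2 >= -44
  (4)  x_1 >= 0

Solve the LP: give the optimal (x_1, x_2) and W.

x_1 = 0, x_2 = 13/12, maximum W = -26/3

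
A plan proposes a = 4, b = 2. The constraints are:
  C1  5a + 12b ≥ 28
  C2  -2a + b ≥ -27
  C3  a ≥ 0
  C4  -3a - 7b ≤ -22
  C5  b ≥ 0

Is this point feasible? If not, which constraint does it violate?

feasible

C1: 44 ≥ 28 ✓
C2: -6 ≥ -27 ✓
C3: 4 ≥ 0 ✓
C4: -26 ≤ -22 ✓
C5: 2 ≥ 0 ✓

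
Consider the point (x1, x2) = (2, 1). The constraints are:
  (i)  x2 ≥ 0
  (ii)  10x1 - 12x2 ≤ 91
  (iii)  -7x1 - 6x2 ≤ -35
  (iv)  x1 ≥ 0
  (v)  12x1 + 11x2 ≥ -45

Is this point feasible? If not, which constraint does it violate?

Constraint (iii): -7x1 - 6x2 = -20, which is not ≤ -35. All other constraints are satisfied.

not feasible — violates (iii)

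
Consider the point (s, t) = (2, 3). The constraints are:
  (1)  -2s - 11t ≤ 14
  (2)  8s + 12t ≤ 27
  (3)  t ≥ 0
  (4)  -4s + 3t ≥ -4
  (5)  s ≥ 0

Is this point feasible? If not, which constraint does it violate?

not feasible — violates (2)

Constraint (2): 8s + 12t = 52, which is not ≤ 27. All other constraints are satisfied.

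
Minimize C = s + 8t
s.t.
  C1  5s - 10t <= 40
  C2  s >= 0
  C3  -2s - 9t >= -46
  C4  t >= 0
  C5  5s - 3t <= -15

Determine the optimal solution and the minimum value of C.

s = 0, t = 5, minimum C = 40

Feasible corners and C = s + 8t:
  (0, 46/9) → C = 368/9
  (0, 5) → C = 40
  (1/17, 260/51) → C = 2083/51

The optimum lies where s = 0 and 5s - 3t = -15.
Solving simultaneously gives s = 0, t = 5.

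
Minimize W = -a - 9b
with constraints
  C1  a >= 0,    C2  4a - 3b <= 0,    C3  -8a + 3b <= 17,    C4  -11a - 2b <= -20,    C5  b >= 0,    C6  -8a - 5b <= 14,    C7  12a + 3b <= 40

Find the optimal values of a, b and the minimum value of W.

a = 23/20, b = 131/15, minimum W = -319/4

Corner points and W = -a - 9b:
  (60/41, 80/41) → W = -780/41
  (5/2, 10/3) → W = -65/2
  (26/49, 347/49) → W = -3149/49
  (23/20, 131/15) → W = -319/4

At the optimal vertex, -8a + 3b = 17 and 12a + 3b = 40.
Solving simultaneously gives a = 23/20, b = 131/15.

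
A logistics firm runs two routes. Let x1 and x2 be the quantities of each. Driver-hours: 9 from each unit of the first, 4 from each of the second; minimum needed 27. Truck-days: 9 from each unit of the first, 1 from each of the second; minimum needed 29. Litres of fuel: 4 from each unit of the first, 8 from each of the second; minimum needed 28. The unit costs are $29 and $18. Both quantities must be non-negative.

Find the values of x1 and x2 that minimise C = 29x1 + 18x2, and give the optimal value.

Extreme points and C = 29x1 + 18x2:
  (0, 29) → C = 522
  (7, 0) → C = 203
  (3, 2) → C = 123
The feasible region is unbounded (it extends along (0, 1), (1, 0)), but C strictly increases along every unbounded feasible direction, so there is no improving ray and the minimum is attained at a vertex.

x1 = 3, x2 = 2, minimum C = 123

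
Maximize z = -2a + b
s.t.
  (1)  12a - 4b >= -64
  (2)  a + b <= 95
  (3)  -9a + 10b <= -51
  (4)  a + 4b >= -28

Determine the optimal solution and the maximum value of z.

a = -38/23, b = -303/46, maximum z = -151/46

Corner points and z = -2a + b:
  (1001/19, 804/19) → z = -1198/19
  (136, -41) → z = -313
  (-38/23, -303/46) → z = -151/46

The binding constraints are -9a + 10b = -51 and a + 4b = -28.
Solving simultaneously gives a = -38/23, b = -303/46.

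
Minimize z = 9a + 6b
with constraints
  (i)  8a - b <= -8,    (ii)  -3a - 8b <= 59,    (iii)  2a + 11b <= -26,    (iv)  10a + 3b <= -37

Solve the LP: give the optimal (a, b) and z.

Feasible corners and z = 9a + 6b:
  (-123/67, -448/67) → z = -3795/67
  (-61/34, -108/17) → z = -1845/34
  (-441/17, 40/17) → z = -3729/17
  (-329/104, -93/52) → z = -4077/104

At the optimal vertex, -3a - 8b = 59 and 2a + 11b = -26.
Solving simultaneously gives a = -441/17, b = 40/17.

a = -441/17, b = 40/17, minimum z = -3729/17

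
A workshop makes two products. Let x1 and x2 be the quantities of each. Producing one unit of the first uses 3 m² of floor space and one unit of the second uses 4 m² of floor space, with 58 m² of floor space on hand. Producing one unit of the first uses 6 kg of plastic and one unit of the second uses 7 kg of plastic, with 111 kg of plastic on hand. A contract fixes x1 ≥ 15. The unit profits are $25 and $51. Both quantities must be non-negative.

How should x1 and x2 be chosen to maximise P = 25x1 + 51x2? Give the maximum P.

x1 = 15, x2 = 3, maximum P = 528

Corner points and P = 25x1 + 51x2:
  (37/2, 0) → P = 925/2
  (15, 0) → P = 375
  (15, 3) → P = 528

The binding constraints are 6x1 + 7x2 = 111 and x1 = 15.
Solving simultaneously gives x1 = 15, x2 = 3.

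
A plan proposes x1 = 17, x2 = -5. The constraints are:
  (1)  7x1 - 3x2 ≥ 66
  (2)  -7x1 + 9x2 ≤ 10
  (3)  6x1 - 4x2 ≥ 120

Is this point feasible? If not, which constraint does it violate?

(1): 134 ≥ 66 ✓
(2): -164 ≤ 10 ✓
(3): 122 ≥ 120 ✓

feasible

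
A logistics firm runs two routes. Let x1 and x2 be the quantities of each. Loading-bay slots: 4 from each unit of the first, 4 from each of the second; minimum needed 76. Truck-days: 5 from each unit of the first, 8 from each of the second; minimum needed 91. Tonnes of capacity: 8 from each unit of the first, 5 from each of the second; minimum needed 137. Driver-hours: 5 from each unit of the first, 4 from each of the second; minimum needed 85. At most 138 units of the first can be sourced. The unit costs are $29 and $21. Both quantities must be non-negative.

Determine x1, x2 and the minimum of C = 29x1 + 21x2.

x1 = 14, x2 = 5, minimum C = 511

Corner points and C = 29x1 + 21x2:
  (0, 137/5) → C = 2877/5
  (19, 0) → C = 551
  (138, 0) → C = 4002
  (14, 5) → C = 511
The feasible region is unbounded (it extends along (0, 1)), but C strictly increases along every unbounded feasible direction, so there is no improving ray and the minimum is attained at a vertex.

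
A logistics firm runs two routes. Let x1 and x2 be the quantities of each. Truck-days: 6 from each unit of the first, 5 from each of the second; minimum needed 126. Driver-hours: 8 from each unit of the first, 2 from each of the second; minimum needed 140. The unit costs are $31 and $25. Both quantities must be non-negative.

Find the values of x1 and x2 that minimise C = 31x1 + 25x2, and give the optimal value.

The feasible region is unbounded (it extends along (0, 1), (1, 0)), but C strictly increases along every unbounded feasible direction, so there is no improving ray and the minimum is attained at a vertex.

The binding constraints are 6x1 + 5x2 = 126 and 8x1 + 2x2 = 140.
Solving simultaneously gives x1 = 16, x2 = 6.

x1 = 16, x2 = 6, minimum C = 646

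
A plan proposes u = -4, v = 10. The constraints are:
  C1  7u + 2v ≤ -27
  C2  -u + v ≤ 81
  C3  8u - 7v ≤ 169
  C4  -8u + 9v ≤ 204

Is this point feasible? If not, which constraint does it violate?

not feasible — violates C1

Constraint C1: 7u + 2v = -8, which is not ≤ -27. All other constraints are satisfied.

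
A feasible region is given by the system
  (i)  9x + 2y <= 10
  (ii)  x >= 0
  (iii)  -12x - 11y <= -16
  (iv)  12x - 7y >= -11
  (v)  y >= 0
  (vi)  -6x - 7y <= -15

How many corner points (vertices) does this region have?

3

Intersecting each pair of boundary lines and keeping only the points that satisfy every inequality leaves:
  (16/29, 73/29)
  (40/51, 25/17)
  (2/9, 41/21)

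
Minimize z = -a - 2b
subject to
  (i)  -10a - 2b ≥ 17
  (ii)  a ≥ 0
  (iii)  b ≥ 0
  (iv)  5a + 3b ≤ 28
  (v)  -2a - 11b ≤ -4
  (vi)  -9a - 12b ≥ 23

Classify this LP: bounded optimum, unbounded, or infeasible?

infeasible

The boundaries -2a - 11b = -4 and -9a - 12b = 23 meet at (-301/75, 82/75), but that point violates a ≥ 0. Every candidate vertex is excluded by some other constraint, so the feasible region is empty.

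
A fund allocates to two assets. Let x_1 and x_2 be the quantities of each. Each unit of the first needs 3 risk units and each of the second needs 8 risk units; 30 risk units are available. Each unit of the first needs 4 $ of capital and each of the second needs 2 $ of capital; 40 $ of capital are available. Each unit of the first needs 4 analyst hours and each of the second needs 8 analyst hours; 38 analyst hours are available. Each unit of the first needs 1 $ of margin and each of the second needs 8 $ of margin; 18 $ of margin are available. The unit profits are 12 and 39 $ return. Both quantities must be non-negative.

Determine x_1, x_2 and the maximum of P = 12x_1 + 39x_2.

Vertices and P = 12x_1 + 39x_2:
  (0, 0) → P = 0
  (0, 9/4) → P = 351/4
  (19/2, 0) → P = 114
  (8, 3/4) → P = 501/4
  (6, 3/2) → P = 261/2

x_1 = 6, x_2 = 3/2, maximum P = 261/2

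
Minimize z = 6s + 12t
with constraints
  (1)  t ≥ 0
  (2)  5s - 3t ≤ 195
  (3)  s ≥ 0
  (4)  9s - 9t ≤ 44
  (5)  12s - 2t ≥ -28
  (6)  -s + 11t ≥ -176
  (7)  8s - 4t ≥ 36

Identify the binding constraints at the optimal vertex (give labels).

Feasible corners and z = 6s + 12t:
  (44/9, 0) → z = 88/3
  (9/2, 0) → z = 27
  (541/6, 1535/18) → z = 4693/3
The feasible region is unbounded (it extends along (1, 2), (3, 5)), but z strictly increases along every unbounded feasible direction, so there is no improving ray and the minimum is attained at a vertex.

The minimum is at (9/2, 0). Substituting into each constraint, equality holds for (1) and (7); the remaining constraints have slack.

(1) and (7)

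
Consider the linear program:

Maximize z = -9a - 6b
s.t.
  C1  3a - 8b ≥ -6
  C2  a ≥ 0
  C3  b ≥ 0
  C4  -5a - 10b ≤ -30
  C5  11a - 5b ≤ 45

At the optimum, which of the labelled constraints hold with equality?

Vertices and z = -9a - 6b:
  (18/7, 12/7) → z = -234/7
  (390/73, 201/73) → z = -4716/73
  (40/9, 7/9) → z = -134/3

The maximum is at (18/7, 12/7). Substituting into each constraint, equality holds for C1 and C4; the remaining constraints have slack.

C1 and C4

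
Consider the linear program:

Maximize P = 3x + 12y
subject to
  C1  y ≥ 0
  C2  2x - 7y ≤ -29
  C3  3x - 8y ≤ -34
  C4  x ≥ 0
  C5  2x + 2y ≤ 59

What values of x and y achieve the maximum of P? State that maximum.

x = 0, y = 59/2, maximum P = 354

Corner points and P = 3x + 12y:
  (0, 17/4) → P = 51
  (202/11, 245/22) → P = 2076/11
  (0, 59/2) → P = 354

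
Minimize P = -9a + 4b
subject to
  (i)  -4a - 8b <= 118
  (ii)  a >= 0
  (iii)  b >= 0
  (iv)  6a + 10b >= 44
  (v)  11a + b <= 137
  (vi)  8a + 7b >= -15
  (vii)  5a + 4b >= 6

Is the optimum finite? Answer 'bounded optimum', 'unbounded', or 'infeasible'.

bounded optimum

Vertices and P = -9a + 4b:
  (0, 22/5) → P = 88/5
  (0, 137) → P = 548
  (22/3, 0) → P = -66
  (137/11, 0) → P = -1233/11
The feasible region has finitely many vertices and no improving ray; the minimum is -1233/11 at (137/11, 0).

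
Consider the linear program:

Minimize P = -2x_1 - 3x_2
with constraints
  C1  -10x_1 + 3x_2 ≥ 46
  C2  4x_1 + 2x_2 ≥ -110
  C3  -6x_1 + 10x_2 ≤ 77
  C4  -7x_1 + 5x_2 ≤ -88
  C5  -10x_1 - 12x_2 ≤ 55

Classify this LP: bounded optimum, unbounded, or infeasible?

infeasible

The boundaries -10x_1 + 3x_2 = 46 and -6x_1 + 10x_2 = 77 meet at (-229/82, 247/41), but that point violates -7x_1 + 5x_2 ≤ -88. Every candidate vertex is excluded by some other constraint, so the feasible region is empty.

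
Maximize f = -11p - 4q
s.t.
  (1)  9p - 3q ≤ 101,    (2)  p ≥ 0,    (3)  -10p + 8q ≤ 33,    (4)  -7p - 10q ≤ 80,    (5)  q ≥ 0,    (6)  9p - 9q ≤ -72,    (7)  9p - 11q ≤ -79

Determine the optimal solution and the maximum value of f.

Feasible corners and f = -11p - 4q:
  (907/42, 1307/42) → f = -15205/42
  (125/6, 173/6) → f = -689/2
  (31/2, 47/2) → f = -529/2

At the optimal vertex, -10p + 8q = 33 and 9p - 9q = -72.
Solving simultaneously gives p = 31/2, q = 47/2.

p = 31/2, q = 47/2, maximum f = -529/2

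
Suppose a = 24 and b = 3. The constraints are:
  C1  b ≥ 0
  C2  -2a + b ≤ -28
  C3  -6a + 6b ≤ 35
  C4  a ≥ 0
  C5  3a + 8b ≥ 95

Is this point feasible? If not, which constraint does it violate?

feasible

C1: 3 ≥ 0 ✓
C2: -45 ≤ -28 ✓
C3: -126 ≤ 35 ✓
C4: 24 ≥ 0 ✓
C5: 96 ≥ 95 ✓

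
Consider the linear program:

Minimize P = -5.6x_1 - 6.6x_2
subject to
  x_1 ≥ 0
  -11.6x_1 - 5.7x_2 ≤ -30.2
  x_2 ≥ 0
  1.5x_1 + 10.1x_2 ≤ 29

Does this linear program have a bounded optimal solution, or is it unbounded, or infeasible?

bounded optimum

Vertices and P = -5.6x_1 - 6.6x_2:
  (151/58, 0) → P = -2114/145
  (13972/10861, 29110/10861) → P = -1351846/54305
  (58/3, 0) → P = -1624/15
The feasible region has finitely many vertices and no improving ray; the minimum is -1624/15 at (58/3, 0).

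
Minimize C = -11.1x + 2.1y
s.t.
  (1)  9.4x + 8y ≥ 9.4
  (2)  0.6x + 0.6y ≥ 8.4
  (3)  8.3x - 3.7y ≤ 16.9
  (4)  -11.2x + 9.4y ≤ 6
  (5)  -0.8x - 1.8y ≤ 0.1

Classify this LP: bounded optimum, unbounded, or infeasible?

The boundaries 9.4x + 8y = 9.4 and 0.6x + 0.6y = 8.4 meet at (-513/7, 611/7), but that point violates -11.2x + 9.4y ≤ 6. Every candidate vertex is excluded by some other constraint, so the feasible region is empty.

infeasible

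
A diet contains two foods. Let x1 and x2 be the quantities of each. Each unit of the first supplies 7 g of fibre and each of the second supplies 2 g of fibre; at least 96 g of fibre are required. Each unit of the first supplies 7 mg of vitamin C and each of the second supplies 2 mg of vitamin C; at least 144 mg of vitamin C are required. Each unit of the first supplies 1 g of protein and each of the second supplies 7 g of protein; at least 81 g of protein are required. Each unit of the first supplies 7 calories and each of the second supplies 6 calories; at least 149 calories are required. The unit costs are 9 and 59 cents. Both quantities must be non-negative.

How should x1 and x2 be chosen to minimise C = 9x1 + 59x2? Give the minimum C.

The feasible region is unbounded (it extends along (0, 1), (1, 0)), but C strictly increases along every unbounded feasible direction, so there is no improving ray and the minimum is attained at a vertex.

x1 = 18, x2 = 9, minimum C = 693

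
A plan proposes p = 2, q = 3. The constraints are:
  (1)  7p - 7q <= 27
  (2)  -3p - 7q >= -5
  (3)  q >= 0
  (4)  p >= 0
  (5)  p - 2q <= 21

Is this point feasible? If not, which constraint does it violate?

not feasible — violates (2)

Constraint (2): -3p - 7q = -27, which is not ≥ -5. All other constraints are satisfied.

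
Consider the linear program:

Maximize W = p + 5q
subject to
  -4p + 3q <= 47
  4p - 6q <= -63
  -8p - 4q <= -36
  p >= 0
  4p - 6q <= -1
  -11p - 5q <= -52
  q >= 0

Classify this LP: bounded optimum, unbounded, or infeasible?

unbounded

From the feasible point (0, 47/3), moving in the direction (3, 4) keeps every constraint satisfied while W increases without bound.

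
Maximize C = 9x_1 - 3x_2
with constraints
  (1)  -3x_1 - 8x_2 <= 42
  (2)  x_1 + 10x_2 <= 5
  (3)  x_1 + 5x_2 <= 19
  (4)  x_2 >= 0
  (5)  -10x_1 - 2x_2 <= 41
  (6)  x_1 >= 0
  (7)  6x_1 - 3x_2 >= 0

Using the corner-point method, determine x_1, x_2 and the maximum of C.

x_1 = 5, x_2 = 0, maximum C = 45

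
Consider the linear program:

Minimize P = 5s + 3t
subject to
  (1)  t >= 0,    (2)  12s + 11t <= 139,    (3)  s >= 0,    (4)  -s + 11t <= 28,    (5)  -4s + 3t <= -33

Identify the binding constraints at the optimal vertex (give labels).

Corner points and P = 5s + 3t:
  (139/12, 0) → P = 695/12
  (33/4, 0) → P = 165/4
  (39/4, 2) → P = 219/4

The minimum is at (33/4, 0). Substituting into each constraint, equality holds for (1) and (5); the remaining constraints have slack.

(1) and (5)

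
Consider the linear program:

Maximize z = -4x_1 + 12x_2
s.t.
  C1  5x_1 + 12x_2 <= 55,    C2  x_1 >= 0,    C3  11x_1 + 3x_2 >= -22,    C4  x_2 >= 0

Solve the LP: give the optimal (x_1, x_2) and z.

Vertices and z = -4x_1 + 12x_2:
  (0, 55/12) → z = 55
  (11, 0) → z = -44
  (0, 0) → z = 0

x_1 = 0, x_2 = 55/12, maximum z = 55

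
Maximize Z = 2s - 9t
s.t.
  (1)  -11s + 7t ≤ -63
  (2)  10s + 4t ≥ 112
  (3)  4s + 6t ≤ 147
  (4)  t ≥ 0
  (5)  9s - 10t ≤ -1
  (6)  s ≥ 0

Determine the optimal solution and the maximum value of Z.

s = 637/47, t = 578/47, maximum Z = -3928/47

Feasible corners and Z = 2s - 9t:
  (1407/94, 1365/94) → Z = -9471/94
  (637/47, 578/47) → Z = -3928/47
  (732/47, 1327/94) → Z = -9015/94

The optimum lies where -11s + 7t = -63 and 9s - 10t = -1.
Solving simultaneously gives s = 637/47, t = 578/47.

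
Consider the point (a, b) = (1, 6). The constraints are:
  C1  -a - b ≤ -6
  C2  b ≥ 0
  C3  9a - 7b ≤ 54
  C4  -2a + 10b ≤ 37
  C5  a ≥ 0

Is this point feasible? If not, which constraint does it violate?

Constraint C4: -2a + 10b = 58, which is not ≤ 37. All other constraints are satisfied.

not feasible — violates C4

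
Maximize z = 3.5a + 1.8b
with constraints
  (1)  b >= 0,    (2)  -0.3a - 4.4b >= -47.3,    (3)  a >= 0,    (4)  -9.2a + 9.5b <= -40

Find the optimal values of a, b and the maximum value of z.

a = 473/3, b = 0, maximum z = 3311/6

At the optimal vertex, b = 0 and -0.3a - 4.4b = -47.3.
Solving simultaneously gives a = 473/3, b = 0.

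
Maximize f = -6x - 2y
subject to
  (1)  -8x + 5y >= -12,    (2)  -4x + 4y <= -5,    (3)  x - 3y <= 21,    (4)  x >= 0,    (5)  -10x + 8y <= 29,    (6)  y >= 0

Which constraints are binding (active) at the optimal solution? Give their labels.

Extreme points and f = -6x - 2y:
  (23/12, 2/3) → f = -77/6
  (3/2, 0) → f = -9
  (5/4, 0) → f = -15/2

The maximum is at (5/4, 0). Substituting into each constraint, equality holds for (2) and (6); the remaining constraints have slack.

(2) and (6)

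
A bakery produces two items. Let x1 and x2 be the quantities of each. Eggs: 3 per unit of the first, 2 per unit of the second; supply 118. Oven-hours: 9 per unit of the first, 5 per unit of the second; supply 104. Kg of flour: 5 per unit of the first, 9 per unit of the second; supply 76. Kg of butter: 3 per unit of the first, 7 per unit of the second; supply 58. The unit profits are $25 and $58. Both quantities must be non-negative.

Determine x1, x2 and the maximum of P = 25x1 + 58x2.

x1 = 5/4, x2 = 31/4, maximum P = 1923/4

Extreme points and P = 25x1 + 58x2:
  (0, 0) → P = 0
  (0, 58/7) → P = 3364/7
  (104/9, 0) → P = 2600/9
  (139/14, 41/14) → P = 5853/14
  (5/4, 31/4) → P = 1923/4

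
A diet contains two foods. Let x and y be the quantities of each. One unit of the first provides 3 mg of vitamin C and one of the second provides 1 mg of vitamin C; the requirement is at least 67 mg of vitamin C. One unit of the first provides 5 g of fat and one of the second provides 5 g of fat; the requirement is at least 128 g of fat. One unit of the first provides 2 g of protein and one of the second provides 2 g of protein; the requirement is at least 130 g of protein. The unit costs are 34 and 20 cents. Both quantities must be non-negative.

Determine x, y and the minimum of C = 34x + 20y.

x = 1, y = 64, minimum C = 1314

The feasible region is unbounded (it extends along (0, 1), (1, 0)), but C strictly increases along every unbounded feasible direction, so there is no improving ray and the minimum is attained at a vertex.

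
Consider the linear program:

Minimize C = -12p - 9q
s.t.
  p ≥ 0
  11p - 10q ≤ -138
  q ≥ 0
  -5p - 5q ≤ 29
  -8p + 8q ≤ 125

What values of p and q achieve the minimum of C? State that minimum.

p = 73/4, q = 271/8, minimum C = -4191/8

Vertices and C = -12p - 9q:
  (0, 69/5) → C = -621/5
  (0, 125/8) → C = -1125/8
  (73/4, 271/8) → C = -4191/8

At the optimal vertex, 11p - 10q = -138 and -8p + 8q = 125.
Solving simultaneously gives p = 73/4, q = 271/8.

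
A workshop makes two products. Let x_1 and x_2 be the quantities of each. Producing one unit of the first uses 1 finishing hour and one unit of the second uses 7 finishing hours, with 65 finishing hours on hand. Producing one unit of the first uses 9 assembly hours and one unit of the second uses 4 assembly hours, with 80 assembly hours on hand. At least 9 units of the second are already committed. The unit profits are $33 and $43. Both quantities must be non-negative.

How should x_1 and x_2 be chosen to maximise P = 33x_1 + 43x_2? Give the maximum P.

Extreme points and P = 33x_1 + 43x_2:
  (0, 65/7) → P = 2795/7
  (0, 9) → P = 387
  (2, 9) → P = 453

x_1 = 2, x_2 = 9, maximum P = 453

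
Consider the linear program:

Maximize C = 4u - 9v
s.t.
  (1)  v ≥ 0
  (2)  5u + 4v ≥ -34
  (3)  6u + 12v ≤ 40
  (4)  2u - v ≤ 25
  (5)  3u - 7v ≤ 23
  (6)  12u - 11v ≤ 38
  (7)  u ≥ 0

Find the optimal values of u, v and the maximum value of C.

Corner points and C = 4u - 9v:
  (19/6, 0) → C = 38/3
  (0, 0) → C = 0
  (64/15, 6/5) → C = 94/15
  (0, 10/3) → C = -30

The binding constraints are v = 0 and 12u - 11v = 38.
Solving simultaneously gives u = 19/6, v = 0.

u = 19/6, v = 0, maximum C = 38/3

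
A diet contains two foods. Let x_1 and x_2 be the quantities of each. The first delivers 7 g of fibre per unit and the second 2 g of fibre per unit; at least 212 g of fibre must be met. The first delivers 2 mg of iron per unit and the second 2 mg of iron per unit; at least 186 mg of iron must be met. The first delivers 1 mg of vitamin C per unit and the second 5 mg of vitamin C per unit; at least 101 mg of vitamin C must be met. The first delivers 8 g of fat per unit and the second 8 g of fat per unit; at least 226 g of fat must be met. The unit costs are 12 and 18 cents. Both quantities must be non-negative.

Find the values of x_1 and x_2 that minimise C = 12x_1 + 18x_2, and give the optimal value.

Extreme points and C = 12x_1 + 18x_2:
  (0, 106) → C = 1908
  (101, 0) → C = 1212
  (26/5, 439/5) → C = 8214/5
  (91, 2) → C = 1128
The feasible region is unbounded (it extends along (0, 1), (1, 0)), but C strictly increases along every unbounded feasible direction, so there is no improving ray and the minimum is attained at a vertex.

x_1 = 91, x_2 = 2, minimum C = 1128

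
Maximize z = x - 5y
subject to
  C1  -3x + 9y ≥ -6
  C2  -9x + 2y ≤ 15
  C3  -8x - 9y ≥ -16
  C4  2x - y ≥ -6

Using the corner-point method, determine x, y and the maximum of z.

The optimum lies where -3x + 9y = -6 and -9x + 2y = 15.
Solving simultaneously gives x = -49/25, y = -33/25.

x = -49/25, y = -33/25, maximum z = 116/25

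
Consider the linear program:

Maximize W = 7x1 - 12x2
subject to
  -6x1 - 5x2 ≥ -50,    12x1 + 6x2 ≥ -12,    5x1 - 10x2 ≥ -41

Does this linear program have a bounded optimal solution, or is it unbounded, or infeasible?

From the feasible point (59/17, 496/85), moving in the direction (5, -6) keeps every constraint satisfied while W increases without bound.

unbounded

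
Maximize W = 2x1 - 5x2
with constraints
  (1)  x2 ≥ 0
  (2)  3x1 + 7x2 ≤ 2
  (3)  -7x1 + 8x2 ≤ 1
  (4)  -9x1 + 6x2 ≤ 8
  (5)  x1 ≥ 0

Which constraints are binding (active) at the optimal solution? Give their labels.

(1) and (2)

Feasible corners and W = 2x1 - 5x2:
  (2/3, 0) → W = 4/3
  (0, 0) → W = 0
  (9/73, 17/73) → W = -67/73
  (0, 1/8) → W = -5/8

The maximum is at (2/3, 0). Substituting into each constraint, equality holds for (1) and (2); the remaining constraints have slack.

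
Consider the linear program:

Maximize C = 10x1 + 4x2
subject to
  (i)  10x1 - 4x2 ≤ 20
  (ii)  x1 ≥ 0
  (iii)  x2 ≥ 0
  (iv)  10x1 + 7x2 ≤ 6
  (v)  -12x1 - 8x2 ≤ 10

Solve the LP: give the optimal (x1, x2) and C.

Extreme points and C = 10x1 + 4x2:
  (0, 0) → C = 0
  (0, 6/7) → C = 24/7
  (3/5, 0) → C = 6

x1 = 3/5, x2 = 0, maximum C = 6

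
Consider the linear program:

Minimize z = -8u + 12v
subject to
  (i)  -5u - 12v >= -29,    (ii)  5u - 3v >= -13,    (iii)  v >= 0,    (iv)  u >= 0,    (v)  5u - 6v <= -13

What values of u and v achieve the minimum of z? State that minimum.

u = 0, v = 13/6, minimum z = 26

Vertices and z = -8u + 12v:
  (0, 29/12) → z = 29
  (1/5, 7/3) → z = 132/5
  (0, 13/6) → z = 26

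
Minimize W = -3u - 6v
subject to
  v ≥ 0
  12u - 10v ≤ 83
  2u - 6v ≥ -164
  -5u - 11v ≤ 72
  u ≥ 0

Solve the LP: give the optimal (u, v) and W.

Extreme points and W = -3u - 6v:
  (83/12, 0) → W = -83/4
  (0, 0) → W = 0
  (1069/26, 1067/26) → W = -9609/26
  (0, 82/3) → W = -164

The binding constraints are 12u - 10v = 83 and 2u - 6v = -164.
Solving simultaneously gives u = 1069/26, v = 1067/26.

u = 1069/26, v = 1067/26, minimum W = -9609/26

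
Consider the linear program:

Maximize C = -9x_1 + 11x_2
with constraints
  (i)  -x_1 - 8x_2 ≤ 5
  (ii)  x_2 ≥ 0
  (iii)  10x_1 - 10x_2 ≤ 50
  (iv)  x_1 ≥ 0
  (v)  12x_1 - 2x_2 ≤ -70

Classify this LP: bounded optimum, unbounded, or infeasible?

unbounded

From the feasible point (0, 35), moving in the direction (0, 1) keeps every constraint satisfied while C increases without bound.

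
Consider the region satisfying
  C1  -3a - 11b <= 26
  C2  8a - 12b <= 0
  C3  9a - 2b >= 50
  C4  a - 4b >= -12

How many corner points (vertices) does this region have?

Intersecting each pair of boundary lines and keeping only the points that satisfy every inequality leaves:
  (150/23, 100/23)
  (36/5, 24/5)
  (112/17, 79/17)

3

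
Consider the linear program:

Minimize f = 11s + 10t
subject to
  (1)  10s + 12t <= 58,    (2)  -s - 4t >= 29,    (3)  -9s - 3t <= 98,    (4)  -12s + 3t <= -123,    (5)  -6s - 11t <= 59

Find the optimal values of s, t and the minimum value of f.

s = 196/25, t = -241/25, minimum f = -254/25

Vertices and f = 11s + 10t:
  (145/7, -87/7) → f = 725/7
  (673/19, -469/19) → f = 2713/19
  (135/17, -157/17) → f = -5
  (196/25, -241/25) → f = -254/25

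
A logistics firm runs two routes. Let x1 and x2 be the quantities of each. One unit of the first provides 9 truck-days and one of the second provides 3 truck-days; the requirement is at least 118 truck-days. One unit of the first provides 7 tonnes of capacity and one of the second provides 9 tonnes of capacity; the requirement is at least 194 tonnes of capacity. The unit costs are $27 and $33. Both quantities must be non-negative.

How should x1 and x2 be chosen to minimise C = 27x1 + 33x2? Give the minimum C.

x1 = 8, x2 = 46/3, minimum C = 722

Extreme points and C = 27x1 + 33x2:
  (0, 118/3) → C = 1298
  (194/7, 0) → C = 5238/7
  (8, 46/3) → C = 722
The feasible region is unbounded (it extends along (0, 1), (1, 0)), but C strictly increases along every unbounded feasible direction, so there is no improving ray and the minimum is attained at a vertex.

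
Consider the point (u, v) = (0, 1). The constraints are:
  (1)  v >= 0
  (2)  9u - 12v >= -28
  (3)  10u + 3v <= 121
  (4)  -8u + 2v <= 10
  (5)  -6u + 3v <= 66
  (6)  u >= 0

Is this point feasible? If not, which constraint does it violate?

(1): 1 ≥ 0 ✓
(2): -12 ≥ -28 ✓
(3): 3 ≤ 121 ✓
(4): 2 ≤ 10 ✓
(5): 3 ≤ 66 ✓
(6): 0 ≥ 0 ✓

feasible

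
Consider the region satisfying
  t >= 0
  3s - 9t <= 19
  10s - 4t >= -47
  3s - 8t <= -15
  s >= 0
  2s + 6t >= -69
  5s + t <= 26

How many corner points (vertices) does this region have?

Of the 21 pairwise boundary intersections, those satisfying every inequality are:
  (0, 47/4)
  (19/10, 33/2)
  (0, 15/8)
  (193/43, 153/43)

4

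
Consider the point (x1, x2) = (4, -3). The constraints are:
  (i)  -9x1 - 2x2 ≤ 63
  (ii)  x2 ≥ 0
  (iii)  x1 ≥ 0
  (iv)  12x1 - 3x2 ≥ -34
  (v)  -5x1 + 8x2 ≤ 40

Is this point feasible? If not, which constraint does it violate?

Constraint (ii): x2 = -3, which is not ≥ 0. All other constraints are satisfied.

not feasible — violates (ii)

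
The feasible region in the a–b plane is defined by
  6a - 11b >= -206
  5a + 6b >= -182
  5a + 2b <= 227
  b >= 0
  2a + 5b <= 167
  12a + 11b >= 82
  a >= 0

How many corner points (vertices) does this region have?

6

Of the 21 pairwise boundary intersections, those satisfying every inequality are:
  (807/52, 707/26)
  (0, 206/11)
  (227/5, 0)
  (267/7, 127/7)
  (41/6, 0)
  (0, 82/11)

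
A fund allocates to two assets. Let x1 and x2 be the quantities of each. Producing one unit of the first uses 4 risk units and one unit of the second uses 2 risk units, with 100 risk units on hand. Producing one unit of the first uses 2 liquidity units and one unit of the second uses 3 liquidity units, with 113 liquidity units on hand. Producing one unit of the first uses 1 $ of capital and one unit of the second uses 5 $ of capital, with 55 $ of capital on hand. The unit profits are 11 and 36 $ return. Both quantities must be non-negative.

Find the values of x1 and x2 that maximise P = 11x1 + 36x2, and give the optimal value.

x1 = 65/3, x2 = 20/3, maximum P = 1435/3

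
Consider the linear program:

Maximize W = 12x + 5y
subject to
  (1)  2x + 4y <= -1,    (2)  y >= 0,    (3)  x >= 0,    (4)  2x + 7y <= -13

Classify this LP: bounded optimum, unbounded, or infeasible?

infeasible

The boundaries 2x + 4y = -1 and 2x + 7y = -13 meet at (15/2, -4), but that point violates y ≥ 0. Every candidate vertex is excluded by some other constraint, so the feasible region is empty.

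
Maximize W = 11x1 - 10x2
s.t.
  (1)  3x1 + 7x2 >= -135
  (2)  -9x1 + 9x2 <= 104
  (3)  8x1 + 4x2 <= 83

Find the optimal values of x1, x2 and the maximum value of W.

x1 = 1121/44, x2 = -1329/44, maximum W = 25621/44

Vertices and W = 11x1 - 10x2:
  (-1943/90, -301/30) → W = -12343/90
  (1121/44, -1329/44) → W = 25621/44
  (331/108, 1579/108) → W = -12149/108

The binding constraints are 3x1 + 7x2 = -135 and 8x1 + 4x2 = 83.
Solving simultaneously gives x1 = 1121/44, x2 = -1329/44.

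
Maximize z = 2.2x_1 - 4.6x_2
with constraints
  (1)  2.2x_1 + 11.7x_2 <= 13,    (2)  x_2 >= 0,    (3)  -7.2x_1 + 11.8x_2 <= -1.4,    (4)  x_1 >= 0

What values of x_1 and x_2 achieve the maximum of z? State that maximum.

x_1 = 65/11, x_2 = 0, maximum z = 13

Vertices and z = 2.2x_1 - 4.6x_2:
  (65/11, 0) → z = 13
  (8489/5510, 2263/2755) → z = -10719/27550
  (7/36, 0) → z = 77/180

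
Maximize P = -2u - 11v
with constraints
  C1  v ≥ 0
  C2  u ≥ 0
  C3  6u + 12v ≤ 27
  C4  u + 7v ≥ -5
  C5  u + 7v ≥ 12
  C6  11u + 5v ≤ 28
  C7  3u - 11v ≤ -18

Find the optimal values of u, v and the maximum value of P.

Corner points and P = -2u - 11v:
  (0, 9/4) → P = -99/4
  (0, 12/7) → P = -132/7
  (27/34, 63/34) → P = -747/34
  (3/16, 27/16) → P = -303/16

u = 0, v = 12/7, maximum P = -132/7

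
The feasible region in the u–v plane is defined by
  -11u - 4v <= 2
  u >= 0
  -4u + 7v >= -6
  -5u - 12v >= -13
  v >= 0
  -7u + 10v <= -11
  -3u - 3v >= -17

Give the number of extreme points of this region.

3

The feasible vertices (each the meet of two boundaries and inside every other half-plane) are:
  (163/83, 22/83)
  (17/9, 2/9)
  (131/67, 18/67)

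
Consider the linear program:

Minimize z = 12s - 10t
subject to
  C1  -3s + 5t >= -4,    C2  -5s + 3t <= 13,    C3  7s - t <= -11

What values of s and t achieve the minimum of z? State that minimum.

Feasible corners and z = 12s - 10t:
  (-77/16, -59/16) → z = -167/8
  (-59/32, -61/32) → z = -49/16
  (-5/4, 9/4) → z = -75/2

At the optimal vertex, -5s + 3t = 13 and 7s - t = -11.
Solving simultaneously gives s = -5/4, t = 9/4.

s = -5/4, t = 9/4, minimum z = -75/2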